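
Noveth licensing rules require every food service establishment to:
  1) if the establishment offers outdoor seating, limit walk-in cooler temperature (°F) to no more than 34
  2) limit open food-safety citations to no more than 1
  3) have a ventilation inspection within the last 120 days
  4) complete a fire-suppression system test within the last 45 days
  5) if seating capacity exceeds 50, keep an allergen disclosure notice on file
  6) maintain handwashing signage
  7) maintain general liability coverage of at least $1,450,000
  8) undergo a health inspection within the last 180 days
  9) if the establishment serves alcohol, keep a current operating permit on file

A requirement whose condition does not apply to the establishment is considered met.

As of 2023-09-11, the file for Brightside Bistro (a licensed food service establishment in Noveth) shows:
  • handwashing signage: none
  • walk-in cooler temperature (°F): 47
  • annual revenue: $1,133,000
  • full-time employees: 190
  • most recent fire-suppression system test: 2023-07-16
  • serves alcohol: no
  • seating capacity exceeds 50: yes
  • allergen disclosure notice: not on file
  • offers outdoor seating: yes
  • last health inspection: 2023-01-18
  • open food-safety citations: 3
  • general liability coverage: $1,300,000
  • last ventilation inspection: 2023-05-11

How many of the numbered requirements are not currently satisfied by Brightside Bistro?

1. condition 'offers outdoor seating' holds; walk-in cooler temperature (°F) 47 > 34 → not met
2. open food-safety citations 3 > 1 → not met
3. ventilation inspection 123 days ago vs limit 120 → not met
4. fire-suppression system test 57 days ago vs limit 45 → not met
5. condition 'seating capacity exceeds 50' holds; allergen disclosure notice absent → not met
6. handwashing signage absent → not met
7. general liability coverage $1,300,000 < $1,450,000 → not met
8. health inspection 236 days ago vs limit 180 → not met
9. condition 'serves alcohol' does not hold → requirement n/a → met
Not met: 8 of 9

8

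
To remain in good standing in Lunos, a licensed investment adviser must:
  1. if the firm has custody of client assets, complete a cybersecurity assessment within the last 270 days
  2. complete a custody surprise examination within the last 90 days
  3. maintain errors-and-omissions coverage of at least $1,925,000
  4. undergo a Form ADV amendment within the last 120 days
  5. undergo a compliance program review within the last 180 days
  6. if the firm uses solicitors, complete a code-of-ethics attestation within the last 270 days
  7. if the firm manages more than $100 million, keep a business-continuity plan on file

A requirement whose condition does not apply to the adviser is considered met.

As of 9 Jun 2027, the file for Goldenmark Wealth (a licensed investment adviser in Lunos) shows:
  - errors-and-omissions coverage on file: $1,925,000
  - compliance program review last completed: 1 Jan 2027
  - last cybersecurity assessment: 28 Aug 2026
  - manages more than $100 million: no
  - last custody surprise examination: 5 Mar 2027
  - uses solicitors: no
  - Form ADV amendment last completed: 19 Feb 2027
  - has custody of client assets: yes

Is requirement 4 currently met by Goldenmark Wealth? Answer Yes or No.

4. Form ADV amendment 110 days ago vs limit 120 → met

Yes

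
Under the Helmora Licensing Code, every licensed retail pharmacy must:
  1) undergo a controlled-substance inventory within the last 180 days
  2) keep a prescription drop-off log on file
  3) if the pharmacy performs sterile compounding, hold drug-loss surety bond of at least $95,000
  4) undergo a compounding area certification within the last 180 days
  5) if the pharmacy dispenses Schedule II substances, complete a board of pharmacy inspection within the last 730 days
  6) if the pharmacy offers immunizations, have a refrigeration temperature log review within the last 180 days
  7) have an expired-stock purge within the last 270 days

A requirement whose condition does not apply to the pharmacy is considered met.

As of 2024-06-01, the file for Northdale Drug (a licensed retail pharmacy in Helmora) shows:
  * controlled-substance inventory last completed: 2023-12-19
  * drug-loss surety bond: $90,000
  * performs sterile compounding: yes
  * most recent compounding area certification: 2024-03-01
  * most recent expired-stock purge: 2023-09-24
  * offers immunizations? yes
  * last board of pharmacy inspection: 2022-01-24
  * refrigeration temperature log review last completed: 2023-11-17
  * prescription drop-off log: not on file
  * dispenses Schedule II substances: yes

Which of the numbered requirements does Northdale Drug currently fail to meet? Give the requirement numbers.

2, 3, 5, 6

1. controlled-substance inventory 165 days ago vs limit 180 → met
2. prescription drop-off log absent → not met
3. condition 'performs sterile compounding' holds; drug-loss surety bond $90,000 < $95,000 → not met
4. compounding area certification 92 days ago vs limit 180 → met
5. condition 'dispenses Schedule II substances' holds; board of pharmacy inspection 859 days ago vs limit 730 → not met
6. condition 'offers immunizations' holds; refrigeration temperature log review 197 days ago vs limit 180 → not met
7. expired-stock purge 251 days ago vs limit 270 → met
Not met: 2, 3, 5, 6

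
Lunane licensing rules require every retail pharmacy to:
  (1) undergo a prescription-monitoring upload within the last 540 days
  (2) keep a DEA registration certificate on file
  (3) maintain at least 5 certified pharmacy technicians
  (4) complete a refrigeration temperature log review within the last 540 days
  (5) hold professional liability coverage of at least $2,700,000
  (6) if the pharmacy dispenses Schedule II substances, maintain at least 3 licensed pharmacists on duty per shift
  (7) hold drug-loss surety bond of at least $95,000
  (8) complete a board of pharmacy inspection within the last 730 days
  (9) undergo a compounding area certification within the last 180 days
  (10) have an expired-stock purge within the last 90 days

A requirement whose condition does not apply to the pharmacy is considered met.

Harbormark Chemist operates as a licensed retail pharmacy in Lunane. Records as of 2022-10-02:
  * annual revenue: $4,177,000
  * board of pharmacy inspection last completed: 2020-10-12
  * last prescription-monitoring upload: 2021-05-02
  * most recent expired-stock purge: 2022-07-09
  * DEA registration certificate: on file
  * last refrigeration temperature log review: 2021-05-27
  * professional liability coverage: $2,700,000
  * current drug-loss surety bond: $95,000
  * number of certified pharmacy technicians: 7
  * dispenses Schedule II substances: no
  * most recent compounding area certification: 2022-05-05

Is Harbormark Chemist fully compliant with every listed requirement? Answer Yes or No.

Yes

1. prescription-monitoring upload 518 days ago vs limit 540 → met
2. DEA registration certificate present → met
3. certified pharmacy technicians 7 ≥ 5 → met
4. refrigeration temperature log review 493 days ago vs limit 540 → met
5. professional liability coverage $2,700,000 ≥ $2,700,000 → met
6. condition 'dispenses Schedule II substances' does not hold → requirement n/a → met
7. drug-loss surety bond $95,000 ≥ $95,000 → met
8. board of pharmacy inspection 720 days ago vs limit 730 → met
9. compounding area certification 150 days ago vs limit 180 → met
10. expired-stock purge 85 days ago vs limit 90 → met
All met.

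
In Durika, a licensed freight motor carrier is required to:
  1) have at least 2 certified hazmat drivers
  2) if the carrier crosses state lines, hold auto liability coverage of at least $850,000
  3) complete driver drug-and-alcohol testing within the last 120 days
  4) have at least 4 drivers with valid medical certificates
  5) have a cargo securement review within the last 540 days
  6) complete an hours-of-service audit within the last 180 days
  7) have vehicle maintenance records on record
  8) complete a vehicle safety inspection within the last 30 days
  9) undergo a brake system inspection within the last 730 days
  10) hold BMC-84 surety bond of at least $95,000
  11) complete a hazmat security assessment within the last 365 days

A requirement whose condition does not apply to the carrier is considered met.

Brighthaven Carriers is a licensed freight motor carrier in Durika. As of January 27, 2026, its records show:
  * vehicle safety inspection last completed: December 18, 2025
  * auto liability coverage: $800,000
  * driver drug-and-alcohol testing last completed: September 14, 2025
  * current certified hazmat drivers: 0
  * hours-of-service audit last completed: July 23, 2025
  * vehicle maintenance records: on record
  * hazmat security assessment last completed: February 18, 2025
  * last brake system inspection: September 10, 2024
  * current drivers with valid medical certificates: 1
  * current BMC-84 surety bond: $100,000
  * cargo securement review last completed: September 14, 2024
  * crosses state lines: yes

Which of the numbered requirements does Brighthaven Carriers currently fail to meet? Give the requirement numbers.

1. certified hazmat drivers 0 < 2 → not met
2. condition 'crosses state lines' holds; auto liability coverage $800,000 < $850,000 → not met
3. driver drug-and-alcohol testing 135 days ago vs limit 120 → not met
4. drivers with valid medical certificates 1 < 4 → not met
5. cargo securement review 500 days ago vs limit 540 → met
6. hours-of-service audit 188 days ago vs limit 180 → not met
7. vehicle maintenance records present → met
8. vehicle safety inspection 40 days ago vs limit 30 → not met
9. brake system inspection 504 days ago vs limit 730 → met
10. BMC-84 surety bond $100,000 ≥ $95,000 → met
11. hazmat security assessment 343 days ago vs limit 365 → met
Not met: 1, 2, 3, 4, 6, 8

1, 2, 3, 4, 6, 8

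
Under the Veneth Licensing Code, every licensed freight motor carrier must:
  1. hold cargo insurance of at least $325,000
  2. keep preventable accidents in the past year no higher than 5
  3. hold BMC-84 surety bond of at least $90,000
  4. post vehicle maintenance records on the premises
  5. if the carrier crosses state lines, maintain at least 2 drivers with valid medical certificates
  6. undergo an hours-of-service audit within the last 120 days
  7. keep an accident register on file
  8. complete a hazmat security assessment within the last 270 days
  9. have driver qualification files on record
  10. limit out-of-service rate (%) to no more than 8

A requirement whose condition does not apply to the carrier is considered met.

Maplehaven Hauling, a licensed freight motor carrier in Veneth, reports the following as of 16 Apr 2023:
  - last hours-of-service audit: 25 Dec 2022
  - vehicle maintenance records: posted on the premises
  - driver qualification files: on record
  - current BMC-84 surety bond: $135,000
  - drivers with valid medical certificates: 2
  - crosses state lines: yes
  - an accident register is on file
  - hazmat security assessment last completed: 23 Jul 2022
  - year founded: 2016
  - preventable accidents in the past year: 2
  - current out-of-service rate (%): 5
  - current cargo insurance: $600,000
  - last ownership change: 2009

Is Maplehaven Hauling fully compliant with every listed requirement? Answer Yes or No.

Yes

1. cargo insurance $600,000 ≥ $325,000 → met
2. preventable accidents in the past year 2 ≤ 5 → met
3. BMC-84 surety bond $135,000 ≥ $90,000 → met
4. vehicle maintenance records present → met
5. condition 'crosses state lines' holds; drivers with valid medical certificates 2 ≥ 2 → met
6. hours-of-service audit 112 days ago vs limit 120 → met
7. accident register present → met
8. hazmat security assessment 267 days ago vs limit 270 → met
9. driver qualification files present → met
10. out-of-service rate (%) 5 ≤ 8 → met
All met.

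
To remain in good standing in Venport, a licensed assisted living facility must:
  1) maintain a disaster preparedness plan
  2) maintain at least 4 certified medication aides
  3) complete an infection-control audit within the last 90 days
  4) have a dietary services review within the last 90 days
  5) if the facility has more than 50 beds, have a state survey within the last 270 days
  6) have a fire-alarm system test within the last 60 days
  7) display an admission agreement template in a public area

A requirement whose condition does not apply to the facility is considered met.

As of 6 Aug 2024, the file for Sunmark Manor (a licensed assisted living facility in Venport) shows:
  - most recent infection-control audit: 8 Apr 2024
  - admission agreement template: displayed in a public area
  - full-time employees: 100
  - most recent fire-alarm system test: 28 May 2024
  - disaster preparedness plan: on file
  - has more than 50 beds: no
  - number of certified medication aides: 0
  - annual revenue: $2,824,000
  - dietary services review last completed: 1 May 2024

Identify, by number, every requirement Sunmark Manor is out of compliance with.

1. disaster preparedness plan present → met
2. certified medication aides 0 < 4 → not met
3. infection-control audit 120 days ago vs limit 90 → not met
4. dietary services review 97 days ago vs limit 90 → not met
5. condition 'has more than 50 beds' does not hold → requirement n/a → met
6. fire-alarm system test 70 days ago vs limit 60 → not met
7. admission agreement template present → met
Not met: 2, 3, 4, 6

2, 3, 4, 6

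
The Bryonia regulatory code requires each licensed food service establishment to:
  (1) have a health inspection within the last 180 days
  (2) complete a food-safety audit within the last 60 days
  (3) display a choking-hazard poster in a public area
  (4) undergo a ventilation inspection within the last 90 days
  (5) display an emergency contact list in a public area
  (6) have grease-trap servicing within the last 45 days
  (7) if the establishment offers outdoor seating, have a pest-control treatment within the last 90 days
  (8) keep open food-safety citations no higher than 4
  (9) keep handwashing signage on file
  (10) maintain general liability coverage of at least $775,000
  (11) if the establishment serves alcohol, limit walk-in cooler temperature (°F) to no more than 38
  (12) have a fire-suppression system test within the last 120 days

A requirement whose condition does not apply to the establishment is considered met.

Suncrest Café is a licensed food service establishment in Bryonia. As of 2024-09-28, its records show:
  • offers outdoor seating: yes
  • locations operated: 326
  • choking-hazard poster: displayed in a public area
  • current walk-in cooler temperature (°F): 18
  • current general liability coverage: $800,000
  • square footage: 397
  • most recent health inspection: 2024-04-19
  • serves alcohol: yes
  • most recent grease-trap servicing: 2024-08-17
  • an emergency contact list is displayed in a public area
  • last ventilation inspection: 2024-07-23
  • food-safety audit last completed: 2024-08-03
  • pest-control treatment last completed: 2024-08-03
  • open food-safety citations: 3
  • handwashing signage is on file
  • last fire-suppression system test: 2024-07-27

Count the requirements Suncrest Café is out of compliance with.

0

1. health inspection 162 days ago vs limit 180 → met
2. food-safety audit 56 days ago vs limit 60 → met
3. choking-hazard poster present → met
4. ventilation inspection 67 days ago vs limit 90 → met
5. emergency contact list present → met
6. grease-trap servicing 42 days ago vs limit 45 → met
7. condition 'offers outdoor seating' holds; pest-control treatment 56 days ago vs limit 90 → met
8. open food-safety citations 3 ≤ 4 → met
9. handwashing signage present → met
10. general liability coverage $800,000 ≥ $775,000 → met
11. condition 'serves alcohol' holds; walk-in cooler temperature (°F) 18 ≤ 38 → met
12. fire-suppression system test 63 days ago vs limit 120 → met
Not met: 0 of 12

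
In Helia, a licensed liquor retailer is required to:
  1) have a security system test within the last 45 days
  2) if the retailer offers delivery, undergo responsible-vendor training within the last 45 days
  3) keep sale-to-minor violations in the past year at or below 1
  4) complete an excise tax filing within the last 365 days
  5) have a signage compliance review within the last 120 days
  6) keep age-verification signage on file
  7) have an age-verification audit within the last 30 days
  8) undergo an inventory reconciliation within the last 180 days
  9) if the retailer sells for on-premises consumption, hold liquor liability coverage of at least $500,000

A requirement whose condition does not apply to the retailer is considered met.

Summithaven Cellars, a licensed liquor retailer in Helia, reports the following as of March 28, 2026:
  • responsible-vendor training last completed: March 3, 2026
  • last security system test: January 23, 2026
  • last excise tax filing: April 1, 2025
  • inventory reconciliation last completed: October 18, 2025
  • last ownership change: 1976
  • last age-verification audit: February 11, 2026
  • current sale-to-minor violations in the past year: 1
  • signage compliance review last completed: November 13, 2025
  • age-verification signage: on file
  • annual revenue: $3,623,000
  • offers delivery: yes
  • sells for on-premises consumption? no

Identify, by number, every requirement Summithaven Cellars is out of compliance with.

1, 5, 7

1. security system test 64 days ago vs limit 45 → not met
2. condition 'offers delivery' holds; responsible-vendor training 25 days ago vs limit 45 → met
3. sale-to-minor violations in the past year 1 ≤ 1 → met
4. excise tax filing 361 days ago vs limit 365 → met
5. signage compliance review 135 days ago vs limit 120 → not met
6. age-verification signage present → met
7. age-verification audit 45 days ago vs limit 30 → not met
8. inventory reconciliation 161 days ago vs limit 180 → met
9. condition 'sells for on-premises consumption' does not hold → requirement n/a → met
Not met: 1, 5, 7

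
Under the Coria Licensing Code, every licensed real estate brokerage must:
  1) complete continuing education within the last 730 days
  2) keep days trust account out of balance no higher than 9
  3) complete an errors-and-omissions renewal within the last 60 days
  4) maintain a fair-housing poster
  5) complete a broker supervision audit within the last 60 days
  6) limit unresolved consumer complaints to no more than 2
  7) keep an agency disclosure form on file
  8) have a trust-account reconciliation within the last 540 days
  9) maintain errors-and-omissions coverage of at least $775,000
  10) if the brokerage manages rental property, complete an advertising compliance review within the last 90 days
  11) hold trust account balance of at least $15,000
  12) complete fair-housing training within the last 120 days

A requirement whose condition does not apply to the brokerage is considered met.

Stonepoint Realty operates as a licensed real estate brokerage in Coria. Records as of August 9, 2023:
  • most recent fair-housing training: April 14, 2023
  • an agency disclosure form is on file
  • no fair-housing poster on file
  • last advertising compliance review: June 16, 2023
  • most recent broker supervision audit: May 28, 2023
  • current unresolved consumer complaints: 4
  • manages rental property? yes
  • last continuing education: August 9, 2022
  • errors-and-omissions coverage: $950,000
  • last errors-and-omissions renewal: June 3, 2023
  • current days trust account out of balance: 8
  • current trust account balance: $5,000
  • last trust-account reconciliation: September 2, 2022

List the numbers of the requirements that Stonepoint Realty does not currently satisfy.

1. continuing education 365 days ago vs limit 730 → met
2. days trust account out of balance 8 ≤ 9 → met
3. errors-and-omissions renewal 67 days ago vs limit 60 → not met
4. fair-housing poster absent → not met
5. broker supervision audit 73 days ago vs limit 60 → not met
6. unresolved consumer complaints 4 > 2 → not met
7. agency disclosure form present → met
8. trust-account reconciliation 341 days ago vs limit 540 → met
9. errors-and-omissions coverage $950,000 ≥ $775,000 → met
10. condition 'manages rental property' holds; advertising compliance review 54 days ago vs limit 90 → met
11. trust account balance $5,000 < $15,000 → not met
12. fair-housing training 117 days ago vs limit 120 → met
Not met: 3, 4, 5, 6, 11

3, 4, 5, 6, 11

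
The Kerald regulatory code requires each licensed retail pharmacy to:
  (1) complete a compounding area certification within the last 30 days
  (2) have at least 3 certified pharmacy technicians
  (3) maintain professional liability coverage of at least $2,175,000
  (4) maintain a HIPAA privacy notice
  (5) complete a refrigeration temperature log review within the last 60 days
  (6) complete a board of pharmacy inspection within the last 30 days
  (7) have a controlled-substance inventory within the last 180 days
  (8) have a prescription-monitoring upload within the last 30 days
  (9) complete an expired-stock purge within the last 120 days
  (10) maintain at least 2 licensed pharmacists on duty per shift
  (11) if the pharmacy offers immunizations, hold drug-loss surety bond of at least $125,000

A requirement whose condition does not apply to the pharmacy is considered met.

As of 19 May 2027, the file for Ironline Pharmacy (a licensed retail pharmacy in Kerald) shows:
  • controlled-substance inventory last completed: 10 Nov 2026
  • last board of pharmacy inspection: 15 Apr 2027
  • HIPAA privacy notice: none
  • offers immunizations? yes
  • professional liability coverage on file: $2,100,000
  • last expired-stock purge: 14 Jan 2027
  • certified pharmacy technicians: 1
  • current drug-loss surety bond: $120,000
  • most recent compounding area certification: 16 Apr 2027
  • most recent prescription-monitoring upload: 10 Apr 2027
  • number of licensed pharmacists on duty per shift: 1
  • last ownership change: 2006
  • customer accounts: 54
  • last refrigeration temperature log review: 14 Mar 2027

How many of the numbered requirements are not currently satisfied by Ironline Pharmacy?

11

1. compounding area certification 33 days ago vs limit 30 → not met
2. certified pharmacy technicians 1 < 3 → not met
3. professional liability coverage $2,100,000 < $2,175,000 → not met
4. HIPAA privacy notice absent → not met
5. refrigeration temperature log review 66 days ago vs limit 60 → not met
6. board of pharmacy inspection 34 days ago vs limit 30 → not met
7. controlled-substance inventory 190 days ago vs limit 180 → not met
8. prescription-monitoring upload 39 days ago vs limit 30 → not met
9. expired-stock purge 125 days ago vs limit 120 → not met
10. licensed pharmacists on duty per shift 1 < 2 → not met
11. condition 'offers immunizations' holds; drug-loss surety bond $120,000 < $125,000 → not met
Not met: 11 of 11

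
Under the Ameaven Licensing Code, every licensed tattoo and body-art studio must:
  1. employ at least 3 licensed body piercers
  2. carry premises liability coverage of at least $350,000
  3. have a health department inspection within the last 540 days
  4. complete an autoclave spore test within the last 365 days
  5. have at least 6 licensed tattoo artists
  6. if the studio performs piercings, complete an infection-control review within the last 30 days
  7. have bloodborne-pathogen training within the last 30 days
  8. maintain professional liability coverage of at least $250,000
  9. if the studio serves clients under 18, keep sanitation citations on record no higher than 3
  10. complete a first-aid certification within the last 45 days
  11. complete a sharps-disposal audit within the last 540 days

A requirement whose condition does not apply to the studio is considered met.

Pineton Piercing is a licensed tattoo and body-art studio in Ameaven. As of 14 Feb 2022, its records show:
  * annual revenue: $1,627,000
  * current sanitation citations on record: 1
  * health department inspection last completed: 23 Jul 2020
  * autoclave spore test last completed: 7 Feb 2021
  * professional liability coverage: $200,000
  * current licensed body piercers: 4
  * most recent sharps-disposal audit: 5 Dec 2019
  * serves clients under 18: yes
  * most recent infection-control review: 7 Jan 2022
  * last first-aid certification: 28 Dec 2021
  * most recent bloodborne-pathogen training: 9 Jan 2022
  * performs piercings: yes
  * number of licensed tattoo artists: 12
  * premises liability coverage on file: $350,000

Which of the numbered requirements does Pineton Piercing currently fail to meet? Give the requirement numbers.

3, 4, 6, 7, 8, 10, 11

1. licensed body piercers 4 ≥ 3 → met
2. premises liability coverage $350,000 ≥ $350,000 → met
3. health department inspection 571 days ago vs limit 540 → not met
4. autoclave spore test 372 days ago vs limit 365 → not met
5. licensed tattoo artists 12 ≥ 6 → met
6. condition 'performs piercings' holds; infection-control review 38 days ago vs limit 30 → not met
7. bloodborne-pathogen training 36 days ago vs limit 30 → not met
8. professional liability coverage $200,000 < $250,000 → not met
9. condition 'serves clients under 18' holds; sanitation citations on record 1 ≤ 3 → met
10. first-aid certification 48 days ago vs limit 45 → not met
11. sharps-disposal audit 802 days ago vs limit 540 → not met
Not met: 3, 4, 6, 7, 8, 10, 11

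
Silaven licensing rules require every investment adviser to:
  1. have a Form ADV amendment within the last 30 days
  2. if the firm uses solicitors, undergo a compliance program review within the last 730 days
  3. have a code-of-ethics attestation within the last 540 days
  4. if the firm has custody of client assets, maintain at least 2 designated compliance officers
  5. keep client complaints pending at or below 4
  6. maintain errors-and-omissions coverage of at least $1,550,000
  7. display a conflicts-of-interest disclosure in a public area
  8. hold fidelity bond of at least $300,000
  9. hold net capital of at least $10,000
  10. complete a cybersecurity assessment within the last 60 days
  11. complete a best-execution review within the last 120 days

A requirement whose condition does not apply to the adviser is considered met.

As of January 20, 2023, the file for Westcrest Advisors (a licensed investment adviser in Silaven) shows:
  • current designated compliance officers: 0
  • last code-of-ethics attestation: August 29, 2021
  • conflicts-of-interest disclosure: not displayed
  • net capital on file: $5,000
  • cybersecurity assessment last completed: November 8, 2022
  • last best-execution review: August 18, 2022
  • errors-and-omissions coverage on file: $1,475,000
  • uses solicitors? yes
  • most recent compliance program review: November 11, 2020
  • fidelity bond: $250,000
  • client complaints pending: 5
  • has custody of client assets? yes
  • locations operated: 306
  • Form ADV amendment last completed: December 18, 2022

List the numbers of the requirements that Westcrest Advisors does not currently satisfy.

1, 2, 4, 5, 6, 7, 8, 9, 10, 11

1. Form ADV amendment 33 days ago vs limit 30 → not met
2. condition 'uses solicitors' holds; compliance program review 800 days ago vs limit 730 → not met
3. code-of-ethics attestation 509 days ago vs limit 540 → met
4. condition 'has custody of client assets' holds; designated compliance officers 0 < 2 → not met
5. client complaints pending 5 > 4 → not met
6. errors-and-omissions coverage $1,475,000 < $1,550,000 → not met
7. conflicts-of-interest disclosure absent → not met
8. fidelity bond $250,000 < $300,000 → not met
9. net capital $5,000 < $10,000 → not met
10. cybersecurity assessment 73 days ago vs limit 60 → not met
11. best-execution review 155 days ago vs limit 120 → not met
Not met: 1, 2, 4, 5, 6, 7, 8, 9, 10, 11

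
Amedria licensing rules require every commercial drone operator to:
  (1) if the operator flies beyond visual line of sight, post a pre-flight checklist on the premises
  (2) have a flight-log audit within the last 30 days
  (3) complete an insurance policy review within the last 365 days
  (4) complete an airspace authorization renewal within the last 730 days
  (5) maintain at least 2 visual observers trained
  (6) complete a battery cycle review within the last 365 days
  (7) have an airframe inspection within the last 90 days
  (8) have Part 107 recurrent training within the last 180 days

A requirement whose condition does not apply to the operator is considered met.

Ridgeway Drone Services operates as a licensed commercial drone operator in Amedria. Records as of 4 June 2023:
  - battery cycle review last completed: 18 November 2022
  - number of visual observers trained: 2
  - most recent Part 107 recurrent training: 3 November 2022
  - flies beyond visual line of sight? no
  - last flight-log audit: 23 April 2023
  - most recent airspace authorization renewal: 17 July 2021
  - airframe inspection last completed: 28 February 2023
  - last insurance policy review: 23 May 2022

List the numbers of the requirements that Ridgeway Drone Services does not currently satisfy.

2, 3, 7, 8

1. condition 'flies beyond visual line of sight' does not hold → requirement n/a → met
2. flight-log audit 42 days ago vs limit 30 → not met
3. insurance policy review 377 days ago vs limit 365 → not met
4. airspace authorization renewal 687 days ago vs limit 730 → met
5. visual observers trained 2 ≥ 2 → met
6. battery cycle review 198 days ago vs limit 365 → met
7. airframe inspection 96 days ago vs limit 90 → not met
8. Part 107 recurrent training 213 days ago vs limit 180 → not met
Not met: 2, 3, 7, 8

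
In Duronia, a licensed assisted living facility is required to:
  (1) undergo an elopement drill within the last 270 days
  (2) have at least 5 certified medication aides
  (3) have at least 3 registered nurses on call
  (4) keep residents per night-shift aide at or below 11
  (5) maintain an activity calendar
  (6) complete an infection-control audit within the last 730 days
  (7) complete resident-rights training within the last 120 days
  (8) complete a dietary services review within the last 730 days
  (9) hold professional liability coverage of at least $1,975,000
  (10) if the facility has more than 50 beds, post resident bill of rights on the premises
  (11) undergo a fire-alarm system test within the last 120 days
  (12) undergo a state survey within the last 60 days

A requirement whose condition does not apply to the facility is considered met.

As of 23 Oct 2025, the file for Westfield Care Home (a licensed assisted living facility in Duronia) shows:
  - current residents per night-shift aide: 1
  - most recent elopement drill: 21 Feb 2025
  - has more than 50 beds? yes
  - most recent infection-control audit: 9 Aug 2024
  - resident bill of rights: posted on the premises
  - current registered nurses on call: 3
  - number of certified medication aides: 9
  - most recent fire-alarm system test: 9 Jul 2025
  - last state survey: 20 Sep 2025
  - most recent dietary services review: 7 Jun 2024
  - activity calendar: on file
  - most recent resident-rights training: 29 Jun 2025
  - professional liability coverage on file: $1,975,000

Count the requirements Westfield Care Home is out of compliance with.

1. elopement drill 244 days ago vs limit 270 → met
2. certified medication aides 9 ≥ 5 → met
3. registered nurses on call 3 ≥ 3 → met
4. residents per night-shift aide 1 ≤ 11 → met
5. activity calendar present → met
6. infection-control audit 440 days ago vs limit 730 → met
7. resident-rights training 116 days ago vs limit 120 → met
8. dietary services review 503 days ago vs limit 730 → met
9. professional liability coverage $1,975,000 ≥ $1,975,000 → met
10. condition 'has more than 50 beds' holds; resident bill of rights present → met
11. fire-alarm system test 106 days ago vs limit 120 → met
12. state survey 33 days ago vs limit 60 → met
Not met: 0 of 12

0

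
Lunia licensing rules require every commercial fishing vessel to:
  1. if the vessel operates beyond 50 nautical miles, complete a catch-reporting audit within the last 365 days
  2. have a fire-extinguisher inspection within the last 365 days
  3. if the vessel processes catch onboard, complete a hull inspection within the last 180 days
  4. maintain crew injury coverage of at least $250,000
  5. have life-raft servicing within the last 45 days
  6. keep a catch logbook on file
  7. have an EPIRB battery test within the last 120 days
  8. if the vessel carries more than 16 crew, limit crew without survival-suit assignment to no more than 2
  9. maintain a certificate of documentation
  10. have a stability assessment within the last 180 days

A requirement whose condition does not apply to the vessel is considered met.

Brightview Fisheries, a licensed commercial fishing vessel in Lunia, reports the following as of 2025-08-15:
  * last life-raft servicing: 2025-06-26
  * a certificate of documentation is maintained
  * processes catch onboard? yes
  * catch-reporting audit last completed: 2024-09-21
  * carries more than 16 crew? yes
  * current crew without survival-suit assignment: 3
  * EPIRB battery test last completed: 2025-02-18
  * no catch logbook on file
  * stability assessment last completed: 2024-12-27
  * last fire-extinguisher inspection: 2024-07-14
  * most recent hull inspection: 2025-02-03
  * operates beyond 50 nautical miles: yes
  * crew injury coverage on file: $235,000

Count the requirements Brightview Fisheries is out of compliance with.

1. condition 'operates beyond 50 nautical miles' holds; catch-reporting audit 328 days ago vs limit 365 → met
2. fire-extinguisher inspection 397 days ago vs limit 365 → not met
3. condition 'processes catch onboard' holds; hull inspection 193 days ago vs limit 180 → not met
4. crew injury coverage $235,000 < $250,000 → not met
5. life-raft servicing 50 days ago vs limit 45 → not met
6. catch logbook absent → not met
7. EPIRB battery test 178 days ago vs limit 120 → not met
8. condition 'carries more than 16 crew' holds; crew without survival-suit assignment 3 > 2 → not met
9. certificate of documentation present → met
10. stability assessment 231 days ago vs limit 180 → not met
Not met: 8 of 10

8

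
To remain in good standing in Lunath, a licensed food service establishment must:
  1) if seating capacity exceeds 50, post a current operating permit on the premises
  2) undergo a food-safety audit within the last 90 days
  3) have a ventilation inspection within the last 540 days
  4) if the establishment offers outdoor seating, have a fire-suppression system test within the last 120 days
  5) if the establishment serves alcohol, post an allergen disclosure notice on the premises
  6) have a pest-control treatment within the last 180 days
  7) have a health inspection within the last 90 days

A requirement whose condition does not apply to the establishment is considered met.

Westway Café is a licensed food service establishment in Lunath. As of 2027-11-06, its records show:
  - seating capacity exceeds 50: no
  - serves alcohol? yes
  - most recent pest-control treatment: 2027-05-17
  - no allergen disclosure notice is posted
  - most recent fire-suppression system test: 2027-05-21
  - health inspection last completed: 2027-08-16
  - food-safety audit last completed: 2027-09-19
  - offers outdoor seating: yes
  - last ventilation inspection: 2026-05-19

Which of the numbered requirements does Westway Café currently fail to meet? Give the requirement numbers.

1. condition 'seating capacity exceeds 50' does not hold → requirement n/a → met
2. food-safety audit 48 days ago vs limit 90 → met
3. ventilation inspection 536 days ago vs limit 540 → met
4. condition 'offers outdoor seating' holds; fire-suppression system test 169 days ago vs limit 120 → not met
5. condition 'serves alcohol' holds; allergen disclosure notice absent → not met
6. pest-control treatment 173 days ago vs limit 180 → met
7. health inspection 82 days ago vs limit 90 → met
Not met: 4, 5

4, 5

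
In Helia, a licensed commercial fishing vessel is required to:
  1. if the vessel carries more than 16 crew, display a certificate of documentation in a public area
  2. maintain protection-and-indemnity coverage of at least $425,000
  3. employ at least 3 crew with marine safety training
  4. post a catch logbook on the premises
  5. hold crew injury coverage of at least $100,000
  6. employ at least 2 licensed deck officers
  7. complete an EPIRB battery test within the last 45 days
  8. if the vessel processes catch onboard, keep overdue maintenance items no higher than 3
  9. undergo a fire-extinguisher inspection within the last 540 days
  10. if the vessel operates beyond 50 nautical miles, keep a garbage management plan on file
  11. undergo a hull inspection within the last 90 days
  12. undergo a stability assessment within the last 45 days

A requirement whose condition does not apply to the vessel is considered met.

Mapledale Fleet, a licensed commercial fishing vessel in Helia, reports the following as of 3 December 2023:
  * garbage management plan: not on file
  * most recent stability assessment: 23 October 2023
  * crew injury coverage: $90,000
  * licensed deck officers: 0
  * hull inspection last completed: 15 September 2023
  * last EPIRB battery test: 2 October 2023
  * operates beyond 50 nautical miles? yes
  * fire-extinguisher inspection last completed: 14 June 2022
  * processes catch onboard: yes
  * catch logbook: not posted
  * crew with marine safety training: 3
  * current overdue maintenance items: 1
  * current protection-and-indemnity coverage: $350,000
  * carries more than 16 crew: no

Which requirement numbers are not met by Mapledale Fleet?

2, 4, 5, 6, 7, 10

1. condition 'carries more than 16 crew' does not hold → requirement n/a → met
2. protection-and-indemnity coverage $350,000 < $425,000 → not met
3. crew with marine safety training 3 ≥ 3 → met
4. catch logbook absent → not met
5. crew injury coverage $90,000 < $100,000 → not met
6. licensed deck officers 0 < 2 → not met
7. EPIRB battery test 62 days ago vs limit 45 → not met
8. condition 'processes catch onboard' holds; overdue maintenance items 1 ≤ 3 → met
9. fire-extinguisher inspection 537 days ago vs limit 540 → met
10. condition 'operates beyond 50 nautical miles' holds; garbage management plan absent → not met
11. hull inspection 79 days ago vs limit 90 → met
12. stability assessment 41 days ago vs limit 45 → met
Not met: 2, 4, 5, 6, 7, 10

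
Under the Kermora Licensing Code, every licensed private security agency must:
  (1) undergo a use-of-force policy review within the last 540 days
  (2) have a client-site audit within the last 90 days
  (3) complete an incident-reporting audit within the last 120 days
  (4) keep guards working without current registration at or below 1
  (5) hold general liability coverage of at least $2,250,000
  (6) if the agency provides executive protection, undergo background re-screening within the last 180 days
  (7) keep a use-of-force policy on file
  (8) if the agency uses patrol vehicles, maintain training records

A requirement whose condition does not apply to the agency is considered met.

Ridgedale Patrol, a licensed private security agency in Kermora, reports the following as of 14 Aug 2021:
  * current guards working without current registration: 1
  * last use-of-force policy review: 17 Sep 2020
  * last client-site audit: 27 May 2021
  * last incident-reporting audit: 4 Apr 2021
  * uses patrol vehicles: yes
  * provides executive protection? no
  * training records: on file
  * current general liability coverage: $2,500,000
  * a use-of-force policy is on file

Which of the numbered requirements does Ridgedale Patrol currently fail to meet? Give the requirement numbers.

1. use-of-force policy review 331 days ago vs limit 540 → met
2. client-site audit 79 days ago vs limit 90 → met
3. incident-reporting audit 132 days ago vs limit 120 → not met
4. guards working without current registration 1 ≤ 1 → met
5. general liability coverage $2,500,000 ≥ $2,250,000 → met
6. condition 'provides executive protection' does not hold → requirement n/a → met
7. use-of-force policy present → met
8. condition 'uses patrol vehicles' holds; training records present → met
Not met: 3

3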